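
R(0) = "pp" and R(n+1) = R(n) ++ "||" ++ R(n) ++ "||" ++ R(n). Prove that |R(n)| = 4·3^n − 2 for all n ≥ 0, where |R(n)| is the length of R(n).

Base case: |R(0)| = 2, and 4·3^0 − 2 = 2.
Assume |R(r)| = 4·3^r − 2.
Then |R(r+1)| = 3|R(r)| + 4 = 3(4·3^r − 2) + 4 = 4·3^{r+1} − 6 + 4 = 4·3^{r+1} − 2.
By induction, |R(n)| = 4·3^n − 2 for all n ≥ 0.

|R(n)| = 4·3^n − 2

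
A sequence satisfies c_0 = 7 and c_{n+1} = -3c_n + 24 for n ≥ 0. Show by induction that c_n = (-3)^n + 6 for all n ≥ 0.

Base case: c_0 = 7, and (-3)^0 + 6 = 1 + 6 = 7.
Assume c_m = (-3)^m + 6 for some m ≥ 0.
Then c_{m+1} = -3c_m + 24 = -3·((-3)^m + 6) + 24 = -3·(-3)^m − 18 + 24 = (-3)^{m+1} + 6.
This completes the inductive step, so c_n = (-3)^n + 6 for all n ≥ 0.

c_n = (-3)^n + 6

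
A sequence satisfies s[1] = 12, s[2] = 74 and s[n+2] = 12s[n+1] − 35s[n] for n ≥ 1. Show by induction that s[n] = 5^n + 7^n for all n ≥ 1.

Base cases: s[1] = 12 and 5^1 + 7^1 = 12; s[2] = 74 and 5^2 + 7^2 = 74.
Assume s[i] = 5^i + 7^i for all 1 ≤ i ≤ j, where j ≥ 2.
Then s[j+1] = 12s[j] − 35s[j−1] = 12·(5^j + 7^j) − 35·(5^{j−1} + 7^{j−1}) = (12·5 − 35)5^{j−1} + (12·7 − 35)7^{j−1} = 25·5^{j−1} + 49·7^{j−1} = 5^{j+1} + 7^{j+1}.
This completes the inductive step, so s[n] = 5^n + 7^n for all n ≥ 1.

s[n] = 5^n + 7^n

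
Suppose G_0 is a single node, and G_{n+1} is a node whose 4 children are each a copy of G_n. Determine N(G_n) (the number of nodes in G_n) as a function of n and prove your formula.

Claim: N(G_n) = (4^{n+1} − 1)/3.

Base case: N(G_0) = 1, and (4^{0+1} − 1)/3 = 1.
Assume N(G_m) = (4^{m+1} − 1)/3.
Then N(G_{m+1}) = 1 + 4N(G_m) = 1 + 4·(4^{m+1} − 1)/3 = 1 + (4^{m+2} − 4)/3 = (3 + 4^{m+2} − 4)/3 = (4^{m+2} − 1)/3.
Hence N(G_n) = (4^{n+1} − 1)/3 for every n ≥ 0, by induction.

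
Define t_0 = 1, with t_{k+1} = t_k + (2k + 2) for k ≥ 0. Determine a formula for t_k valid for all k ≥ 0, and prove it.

Claim: t_k = k^2 + k + 1.

Base case: t_0 = 1, and 0^2 + 0 + 1 = 1.
Assume t_m = m^2 + m + 1.
Then t_{m+1} = t_m + (2m + 2) = (m^2 + m + 1) + (2m + 2) = m^2 + 3m + 3,
and (m+1)^2 + (m+1) + 1 = m^2 + 3m + 3.
Hence t_k = k^2 + k + 1 for every k ≥ 0, by induction.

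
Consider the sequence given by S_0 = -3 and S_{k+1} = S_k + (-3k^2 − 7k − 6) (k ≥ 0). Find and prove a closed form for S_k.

Claim: S_k = -k^3 − 2k^2 − 3k − 3.

Base case: S_0 = -3, and -0^3 − 2·0^2 − 3·0 − 3 = -3.
Assume S_m = -m^3 − 2m^2 − 3m − 3.
Then S_{m+1} = S_m + (-3m^2 − 7m − 6) = (-m^3 − 2m^2 − 3m − 3) + (-3m^2 − 7m − 6) = -m^3 − 5m^2 − 10m − 9,
and -(m+1)^3 − 2·(m+1)^2 − 3·(m+1) − 3 = -m^3 − 5m^2 − 10m − 9.
This completes the inductive step, so S_k = -k^3 − 2k^2 − 3k − 3 for all k ≥ 0.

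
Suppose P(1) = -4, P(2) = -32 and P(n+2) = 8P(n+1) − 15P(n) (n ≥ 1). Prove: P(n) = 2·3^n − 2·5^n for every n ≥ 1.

Base cases: P(1) = -4 and 2·3^1 − 2·5^1 = -4; P(2) = -32 and 2·3^2 − 2·5^2 = -32.
Assume P(j) = 2·3^j − 2·5^j for all 1 ≤ j ≤ m, where m ≥ 2.
Then P(m+1) = 8P(m) − 15P(m−1) = 8·(2·3^m − 2·5^m) − 15·(2·3^{m−1} − 2·5^{m−1}) = 2·(8·3 − 15)3^{m−1} − 2·(8·5 − 15)5^{m−1} = 18·3^{m−1} − 50·5^{m−1} = 2·3^{m+1} − 2·5^{m+1}.
Hence P(n) = 2·3^n − 2·5^n for every n ≥ 1, by strong induction.

P(n) = 2·3^n − 2·5^n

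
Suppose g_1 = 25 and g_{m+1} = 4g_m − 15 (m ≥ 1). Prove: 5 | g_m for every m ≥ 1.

Base case: g_1 = 25 = 5·5, so 5 | g_1.
Assume 5 | g_r, so g_r = 5t for some integer t.
Then g_{r+1} = 4g_r − 15 = 4·(5t) − 15 = 5(4t − 3), so 5 | g_{r+1}.
So the property holds for r+1, and by induction 5 | g_m for all m ≥ 1.

5 | g_m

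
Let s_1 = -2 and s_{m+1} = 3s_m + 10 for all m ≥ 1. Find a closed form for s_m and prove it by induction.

Claim: s_m = 3^m − 5.

Base case: s_1 = -2, and 3^1 − 5 = 3 − 5 = -2.
Assume s_k = 3^k − 5 for some k ≥ 1.
Then s_{k+1} = 3s_k + 10 = 3·(3^k − 5) + 10 = 3^{k+1} − 15 + 10 = 3^{k+1} − 5.
This completes the inductive step, so s_m = 3^m − 5 for all m ≥ 1.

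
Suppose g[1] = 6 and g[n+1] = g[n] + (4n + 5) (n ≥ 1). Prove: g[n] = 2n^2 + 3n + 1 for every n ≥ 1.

Base case: g[1] = 6, and 2·1^2 + 3·1 + 1 = 6.
Assume g[j] = 2j^2 + 3j + 1.
Then g[j+1] = g[j] + (4j + 5) = (2j^2 + 3j + 1) + (4j + 5) = 2j^2 + 7j + 6,
and 2·(j+1)^2 + 3·(j+1) + 1 = 2j^2 + 7j + 6.
By induction, g[n] = 2n^2 + 3n + 1 for all n ≥ 1.

g[n] = 2n^2 + 3n + 1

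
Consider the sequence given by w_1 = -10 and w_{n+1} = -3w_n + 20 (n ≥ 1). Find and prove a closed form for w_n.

Claim: w_n = 5·(-3)^n + 5.

Base case: w_1 = -10, and 5·(-3)^1 + 5 = -15 + 5 = -10.
Assume w_m = 5·(-3)^m + 5 for some m ≥ 1.
Then w_{m+1} = -3w_m + 20 = -3·(5·(-3)^m + 5) + 20 = -15·(-3)^m − 15 + 20 = 5·(-3)^{m+1} + 5.
So the formula holds for m+1, and by induction w_n = 5·(-3)^n + 5 for all n ≥ 1.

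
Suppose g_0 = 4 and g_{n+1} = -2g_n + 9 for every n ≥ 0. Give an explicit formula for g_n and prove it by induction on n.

Claim: g_n = (-2)^n + 3.

Base case: g_0 = 4, and (-2)^0 + 3 = 1 + 3 = 4.
Assume g_j = (-2)^j + 3 for some j ≥ 0.
Then g_{j+1} = -2g_j + 9 = -2·((-2)^j + 3) + 9 = -2·(-2)^j − 6 + 9 = (-2)^{j+1} + 3.
So the formula holds for j+1, and by induction g_n = (-2)^n + 3 for all n ≥ 0.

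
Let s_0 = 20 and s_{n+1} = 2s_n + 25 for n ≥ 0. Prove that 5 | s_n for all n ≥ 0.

Base case: s_0 = 20 = 5·4, so 5 | s_0.
Assume 5 | s_m, so s_m = 5t for some integer t.
Then s_{m+1} = 2s_m + 25 = 2·(5t) + 25 = 5(2t + 5), so 5 | s_{m+1}.
This completes the inductive step, so 5 | s_n for all n ≥ 0.

5 | s_n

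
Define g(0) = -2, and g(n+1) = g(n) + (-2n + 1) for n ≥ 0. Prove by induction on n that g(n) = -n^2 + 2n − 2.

Base case: g(0) = -2, and -0^2 + 2·0 − 2 = -2.
Assume g(k) = -k^2 + 2k − 2.
Then g(k+1) = g(k) + (-2k + 1) = (-k^2 + 2k − 2) + (-2k + 1) = -k^2 − 1,
and -(k+1)^2 + 2·(k+1) − 2 = -k^2 − 1.
Hence g(n) = -n^2 + 2n − 2 for every n ≥ 0, by induction.

g(n) = -n^2 + 2n − 2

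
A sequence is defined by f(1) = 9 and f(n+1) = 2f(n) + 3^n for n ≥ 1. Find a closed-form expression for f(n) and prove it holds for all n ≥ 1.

Claim: f(n) = 3·2^n + 3^n.

Base case: f(1) = 9, and 3·2^1 + 3^1 = 6 + 3 = 9.
Assume f(m) = 3·2^m + 3^m for some m ≥ 1.
Then f(m+1) = 2f(m) + 3^m = 2·(3·2^m + 3^m) + 3^m = 3·2^{m+1} + 2·3^m + 3^m = 3·2^{m+1} + 3·3^m = 3·2^{m+1} + 3^{m+1}.
By induction, f(n) = 3·2^n + 3^n for all n ≥ 1.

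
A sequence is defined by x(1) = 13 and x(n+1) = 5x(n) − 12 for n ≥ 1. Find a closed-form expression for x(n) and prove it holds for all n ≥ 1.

Claim: x(n) = 2·5^n + 3.

Base case: x(1) = 13, and 2·5^1 + 3 = 10 + 3 = 13.
Assume x(k) = 2·5^k + 3 for some k ≥ 1.
Then x(k+1) = 5x(k) − 12 = 5·(2·5^k + 3) − 12 = 10·5^k + 15 − 12 = 2·5^{k+1} + 3.
Hence x(n) = 2·5^n + 3 for every n ≥ 1, by induction.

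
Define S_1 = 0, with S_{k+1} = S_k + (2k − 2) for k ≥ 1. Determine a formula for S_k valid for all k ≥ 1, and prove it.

Claim: S_k = k^2 − 3k + 2.

Base case: S_1 = 0, and 1^2 − 3·1 + 2 = 0.
Assume S_m = m^2 − 3m + 2.
Then S_{m+1} = S_m + (2m − 2) = (m^2 − 3m + 2) + (2m − 2) = m^2 − m,
and (m+1)^2 − 3·(m+1) + 2 = m^2 − m.
This completes the inductive step, so S_k = k^2 − 3k + 2 for all k ≥ 1.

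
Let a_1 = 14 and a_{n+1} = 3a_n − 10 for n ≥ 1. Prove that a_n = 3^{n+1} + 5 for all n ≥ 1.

Base case: a_1 = 14, and 3^{1+1} + 5 = 9 + 5 = 14.
Assume a_m = 3^{m+1} + 5 for some m ≥ 1.
Then a_{m+1} = 3a_m − 10 = 3·(3^{m+1} + 5) − 10 = 3^{m+2} + 15 − 10 = 3^{m+2} + 5.
This completes the inductive step, so a_n = 3^{n+1} + 5 for all n ≥ 1.

a_n = 3^{n+1} + 5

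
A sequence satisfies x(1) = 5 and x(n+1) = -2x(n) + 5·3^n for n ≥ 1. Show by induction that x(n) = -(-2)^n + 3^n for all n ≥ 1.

Base case: x(1) = 5, and -(-2)^1 + 3^1 = 2 + 3 = 5.
Assume x(r) = -(-2)^r + 3^r for some r ≥ 1.
Then x(r+1) = -2x(r) + 5·3^r = -2·(-(-2)^r + 3^r) + 5·3^r = -(-2)^{r+1} − 2·3^r + 5·3^r = -(-2)^{r+1} + 3·3^r = -(-2)^{r+1} + 3^{r+1}.
By induction, x(n) = -(-2)^n + 3^n for all n ≥ 1.

x(n) = -(-2)^n + 3^n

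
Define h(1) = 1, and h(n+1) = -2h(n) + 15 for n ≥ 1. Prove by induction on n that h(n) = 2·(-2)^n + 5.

Base case: h(1) = 1, and 2·(-2)^1 + 5 = -4 + 5 = 1.
Assume h(j) = 2·(-2)^j + 5 for some j ≥ 1.
Then h(j+1) = -2h(j) + 15 = -2·(2·(-2)^j + 5) + 15 = -4·(-2)^j − 10 + 15 = 2·(-2)^{j+1} + 5.
By induction, h(n) = 2·(-2)^n + 5 for all n ≥ 1.

h(n) = 2·(-2)^n + 5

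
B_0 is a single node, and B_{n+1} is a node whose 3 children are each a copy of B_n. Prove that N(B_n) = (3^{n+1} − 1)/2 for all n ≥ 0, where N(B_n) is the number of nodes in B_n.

Base case: N(B_0) = 1, and (3^{0+1} − 1)/2 = 1.
Assume N(B_j) = (3^{j+1} − 1)/2.
Then N(B_{j+1}) = 1 + 3N(B_j) = 1 + 3·(3^{j+1} − 1)/2 = 1 + (3^{j+2} − 3)/2 = (2 + 3^{j+2} − 3)/2 = (3^{j+2} − 1)/2.
By induction, N(B_n) = (3^{n+1} − 1)/2 for all n ≥ 0.

N(B_n) = (3^{n+1} − 1)/2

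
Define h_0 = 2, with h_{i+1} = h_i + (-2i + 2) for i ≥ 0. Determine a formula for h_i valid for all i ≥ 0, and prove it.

Claim: h_i = -i^2 + 3i + 2.

Base case: h_0 = 2, and -0^2 + 3·0 + 2 = 2.
Assume h_k = -k^2 + 3k + 2.
Then h_{k+1} = h_k + (-2k + 2) = (-k^2 + 3k + 2) + (-2k + 2) = -k^2 + k + 4,
and -(k+1)^2 + 3·(k+1) + 2 = -k^2 + k + 4.
By induction, h_i = -i^2 + 3i + 2 for all i ≥ 0.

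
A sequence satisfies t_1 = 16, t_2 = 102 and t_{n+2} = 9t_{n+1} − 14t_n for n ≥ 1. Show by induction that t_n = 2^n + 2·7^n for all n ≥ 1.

Base cases: t_1 = 16 and 2^1 + 2·7^1 = 16; t_2 = 102 and 2^2 + 2·7^2 = 102.
Assume t_j = 2^j + 2·7^j for all 1 ≤ j ≤ r, where r ≥ 2.
Then t_{r+1} = 9t_r − 14t_{r−1} = 9·(2^r + 2·7^r) − 14·(2^{r−1} + 2·7^{r−1}) = (9·2 − 14)2^{r−1} + 2·(9·7 − 14)7^{r−1} = 4·2^{r−1} + 98·7^{r−1} = 2^{r+1} + 2·7^{r+1}.
This completes the inductive step, so t_n = 2^n + 2·7^n for all n ≥ 1.

t_n = 2^n + 2·7^n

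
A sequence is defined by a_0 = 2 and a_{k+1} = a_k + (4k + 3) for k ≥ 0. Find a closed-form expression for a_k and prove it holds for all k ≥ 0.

Claim: a_k = 2k^2 + k + 2.

Base case: a_0 = 2, and 2·0^2 + 0 + 2 = 2.
Assume a_m = 2m^2 + m + 2.
Then a_{m+1} = a_m + (4m + 3) = (2m^2 + m + 2) + (4m + 3) = 2m^2 + 5m + 5,
and 2·(m+1)^2 + (m+1) + 2 = 2m^2 + 5m + 5.
Hence a_k = 2k^2 + k + 2 for every k ≥ 0, by induction.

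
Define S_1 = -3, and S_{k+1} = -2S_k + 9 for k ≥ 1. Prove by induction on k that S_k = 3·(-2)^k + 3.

Base case: S_1 = -3, and 3·(-2)^1 + 3 = -6 + 3 = -3.
Assume S_j = 3·(-2)^j + 3 for some j ≥ 1.
Then S_{j+1} = -2S_j + 9 = -2·(3·(-2)^j + 3) + 9 = -6·(-2)^j − 6 + 9 = 3·(-2)^{j+1} + 3.
Hence S_k = 3·(-2)^k + 3 for every k ≥ 1, by induction.

S_k = 3·(-2)^k + 3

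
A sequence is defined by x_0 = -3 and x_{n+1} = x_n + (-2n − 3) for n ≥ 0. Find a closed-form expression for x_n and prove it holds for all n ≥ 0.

Claim: x_n = -n^2 − 2n − 3.

Base case: x_0 = -3, and -0^2 − 2·0 − 3 = -3.
Assume x_k = -k^2 − 2k − 3.
Then x_{k+1} = x_k + (-2k − 3) = (-k^2 − 2k − 3) + (-2k − 3) = -k^2 − 4k − 6,
and -(k+1)^2 − 2·(k+1) − 3 = -k^2 − 4k − 6.
This completes the inductive step, so x_n = -n^2 − 2n − 3 for all n ≥ 0.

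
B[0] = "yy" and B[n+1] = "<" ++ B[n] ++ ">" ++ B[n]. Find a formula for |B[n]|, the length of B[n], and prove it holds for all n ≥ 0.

Claim: |B[n]| = 2^{n+2} − 2.

Base case: |B[0]| = 2, and 2^{0+2} − 2 = 2.
Assume |B[m]| = 2^{m+2} − 2.
Then |B[m+1]| = 1 + |B[m]| + 1 + |B[m]| = 2|B[m]| + 2 = 2(2^{m+2} − 2) + 2 = 2^{m+3} − 4 + 2 = 2^{m+3} − 2.
This completes the inductive step, so |B[n]| = 2^{n+2} − 2 for all n ≥ 0.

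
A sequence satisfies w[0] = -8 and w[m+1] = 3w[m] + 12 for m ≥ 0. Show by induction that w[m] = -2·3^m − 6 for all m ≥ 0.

Base case: w[0] = -8, and -2·3^0 − 6 = -2 − 6 = -8.
Assume w[j] = -2·3^j − 6 for some j ≥ 0.
Then w[j+1] = 3w[j] + 12 = 3·(-2·3^j − 6) + 12 = -6·3^j − 18 + 12 = -2·3^{j+1} − 6.
This completes the inductive step, so w[m] = -2·3^m − 6 for all m ≥ 0.

w[m] = -2·3^m − 6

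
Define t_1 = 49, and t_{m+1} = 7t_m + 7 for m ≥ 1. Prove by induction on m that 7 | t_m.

Base case: t_1 = 49 = 7·7, so 7 | t_1.
Assume 7 | t_j, so t_j = 7s for some integer s.
Then t_{j+1} = 7t_j + 7 = 7·(7s) + 7 = 7(7s + 1), so 7 | t_{j+1}.
So the property holds for j+1, and by induction 7 | t_m for all m ≥ 1.

7 | t_m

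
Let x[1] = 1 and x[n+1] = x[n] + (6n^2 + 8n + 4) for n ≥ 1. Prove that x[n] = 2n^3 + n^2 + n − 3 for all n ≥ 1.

Base case: x[1] = 1, and 2·1^3 + 1^2 + 1 − 3 = 1.
Assume x[m] = 2m^3 + m^2 + m − 3.
Then x[m+1] = x[m] + (6m^2 + 8m + 4) = (2m^3 + m^2 + m − 3) + (6m^2 + 8m + 4) = 2m^3 + 7m^2 + 9m + 1,
and 2·(m+1)^3 + (m+1)^2 + (m+1) − 3 = 2m^3 + 7m^2 + 9m + 1.
Hence x[n] = 2n^3 + n^2 + n − 3 for every n ≥ 1, by induction.

x[n] = 2n^3 + n^2 + n − 3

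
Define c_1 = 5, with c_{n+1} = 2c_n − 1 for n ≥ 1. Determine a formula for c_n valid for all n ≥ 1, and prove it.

Claim: c_n = 2^{n+1} + 1.

Base case: c_1 = 5, and 2^{1+1} + 1 = 4 + 1 = 5.
Assume c_r = 2^{r+1} + 1 for some r ≥ 1.
Then c_{r+1} = 2c_r − 1 = 2·(2^{r+1} + 1) − 1 = 2^{r+2} + 2 − 1 = 2^{r+2} + 1.
This completes the inductive step, so c_n = 2^{n+1} + 1 for all n ≥ 1.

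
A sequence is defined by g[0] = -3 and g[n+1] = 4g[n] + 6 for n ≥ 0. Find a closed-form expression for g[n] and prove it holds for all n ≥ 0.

Claim: g[n] = -4^n − 2.

Base case: g[0] = -3, and -4^0 − 2 = -1 − 2 = -3.
Assume g[m] = -4^m − 2 for some m ≥ 0.
Then g[m+1] = 4g[m] + 6 = 4·(-4^m − 2) + 6 = -4^{m+1} − 8 + 6 = -4^{m+1} − 2.
By induction, g[n] = -4^n − 2 for all n ≥ 0.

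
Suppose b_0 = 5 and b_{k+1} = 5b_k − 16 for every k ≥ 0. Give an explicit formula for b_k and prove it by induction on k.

Claim: b_k = 5^k + 4.

Base case: b_0 = 5, and 5^0 + 4 = 1 + 4 = 5.
Assume b_j = 5^j + 4 for some j ≥ 0.
Then b_{j+1} = 5b_j − 16 = 5·(5^j + 4) − 16 = 5^{j+1} + 20 − 16 = 5^{j+1} + 4.
Hence b_k = 5^k + 4 for every k ≥ 0, by induction.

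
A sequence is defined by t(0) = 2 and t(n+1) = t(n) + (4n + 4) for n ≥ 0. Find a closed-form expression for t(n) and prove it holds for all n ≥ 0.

Claim: t(n) = 2n^2 + 2n + 2.

Base case: t(0) = 2, and 2·0^2 + 2·0 + 2 = 2.
Assume t(j) = 2j^2 + 2j + 2.
Then t(j+1) = t(j) + (4j + 4) = (2j^2 + 2j + 2) + (4j + 4) = 2j^2 + 6j + 6,
and 2·(j+1)^2 + 2·(j+1) + 2 = 2j^2 + 6j + 6.
Hence t(n) = 2n^2 + 2n + 2 for every n ≥ 0, by induction.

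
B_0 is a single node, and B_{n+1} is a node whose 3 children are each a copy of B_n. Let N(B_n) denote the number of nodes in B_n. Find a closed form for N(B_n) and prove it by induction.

Claim: N(B_n) = (3^{n+1} − 1)/2.

Base case: N(B_0) = 1, and (3^{0+1} − 1)/2 = 1.
Assume N(B_r) = (3^{r+1} − 1)/2.
Then N(B_{r+1}) = 1 + 3N(B_r) = 1 + 3·(3^{r+1} − 1)/2 = 1 + (3^{r+2} − 3)/2 = (2 + 3^{r+2} − 3)/2 = (3^{r+2} − 1)/2.
Hence N(B_n) = (3^{n+1} − 1)/2 for every n ≥ 0, by induction.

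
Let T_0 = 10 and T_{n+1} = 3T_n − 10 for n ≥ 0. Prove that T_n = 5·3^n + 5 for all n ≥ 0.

Base case: T_0 = 10, and 5·3^0 + 5 = 5 + 5 = 10.
Assume T_k = 5·3^k + 5 for some k ≥ 0.
Then T_{k+1} = 3T_k − 10 = 3·(5·3^k + 5) − 10 = 15·3^k + 15 − 10 = 5·3^{k+1} + 5.
Hence T_n = 5·3^n + 5 for every n ≥ 0, by induction.

T_n = 5·3^n + 5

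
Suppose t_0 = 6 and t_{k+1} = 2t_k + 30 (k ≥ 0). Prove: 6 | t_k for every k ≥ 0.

Base case: t_0 = 6 = 6·1, so 6 | t_0.
Assume 6 | t_r, so t_r = 6s for some integer s.
Then t_{r+1} = 2t_r + 30 = 2·(6s) + 30 = 6(2s + 5), so 6 | t_{r+1}.
By induction, 6 | t_k for all k ≥ 0.

6 | t_k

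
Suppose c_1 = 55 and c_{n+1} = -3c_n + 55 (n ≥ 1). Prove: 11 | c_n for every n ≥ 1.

Base case: c_1 = 55 = 11·5, so 11 | c_1.
Assume 11 | c_m, so c_m = 11t for some integer t.
Then c_{m+1} = -3c_m + 55 = -3·(11t) + 55 = 11(-3t + 5), so 11 | c_{m+1}.
Hence 11 | c_n for every n ≥ 1, by induction.

11 | c_n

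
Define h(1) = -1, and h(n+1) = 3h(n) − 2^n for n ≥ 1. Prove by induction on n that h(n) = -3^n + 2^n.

Base case: h(1) = -1, and -3^1 + 2^1 = -3 + 2 = -1.
Assume h(k) = -3^k + 2^k for some k ≥ 1.
Then h(k+1) = 3h(k) − 2^k = 3·(-3^k + 2^k) − 2^k = -3^{k+1} + 3·2^k − 2^k = -3^{k+1} + 2·2^k = -3^{k+1} + 2^{k+1}.
So the formula holds for k+1, and by induction h(n) = -3^n + 2^n for all n ≥ 1.

h(n) = -3^n + 2^n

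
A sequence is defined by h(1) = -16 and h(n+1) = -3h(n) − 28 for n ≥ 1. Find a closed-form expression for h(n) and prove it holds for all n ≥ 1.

Claim: h(n) = 3·(-3)^n − 7.

Base case: h(1) = -16, and 3·(-3)^1 − 7 = -9 − 7 = -16.
Assume h(m) = 3·(-3)^m − 7 for some m ≥ 1.
Then h(m+1) = -3h(m) − 28 = -3·(3·(-3)^m − 7) − 28 = -9·(-3)^m + 21 − 28 = 3·(-3)^{m+1} − 7.
By induction, h(n) = 3·(-3)^n − 7 for all n ≥ 1.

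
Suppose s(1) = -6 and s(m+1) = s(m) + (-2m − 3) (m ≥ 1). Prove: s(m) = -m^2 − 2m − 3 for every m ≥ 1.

Base case: s(1) = -6, and -1^2 − 2·1 − 3 = -6.
Assume s(j) = -j^2 − 2j − 3.
Then s(j+1) = s(j) + (-2j − 3) = (-j^2 − 2j − 3) + (-2j − 3) = -j^2 − 4j − 6,
and -(j+1)^2 − 2·(j+1) − 3 = -j^2 − 4j − 6.
By induction, s(m) = -m^2 − 2m − 3 for all m ≥ 1.

s(m) = -m^2 − 2m − 3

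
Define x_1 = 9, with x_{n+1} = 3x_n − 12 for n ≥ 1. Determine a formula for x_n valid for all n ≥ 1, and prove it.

Claim: x_n = 3^n + 6.

Base case: x_1 = 9, and 3^1 + 6 = 3 + 6 = 9.
Assume x_m = 3^m + 6 for some m ≥ 1.
Then x_{m+1} = 3x_m − 12 = 3·(3^m + 6) − 12 = 3^{m+1} + 18 − 12 = 3^{m+1} + 6.
Hence x_n = 3^n + 6 for every n ≥ 1, by induction.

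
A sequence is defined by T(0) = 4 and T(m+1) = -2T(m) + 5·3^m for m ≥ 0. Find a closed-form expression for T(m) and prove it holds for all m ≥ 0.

Claim: T(m) = 3·(-2)^m + 3^m.

Base case: T(0) = 4, and 3·(-2)^0 + 3^0 = 3 + 1 = 4.
Assume T(r) = 3·(-2)^r + 3^r for some r ≥ 0.
Then T(r+1) = -2T(r) + 5·3^r = -2·(3·(-2)^r + 3^r) + 5·3^r = 3·(-2)^{r+1} − 2·3^r + 5·3^r = 3·(-2)^{r+1} + 3·3^r = 3·(-2)^{r+1} + 3^{r+1}.
So the formula holds for r+1, and by induction T(m) = 3·(-2)^m + 3^m for all m ≥ 0.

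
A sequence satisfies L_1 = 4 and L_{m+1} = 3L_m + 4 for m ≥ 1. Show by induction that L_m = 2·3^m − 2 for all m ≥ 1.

Base case: L_1 = 4, and 2·3^1 − 2 = 6 − 2 = 4.
Assume L_k = 2·3^k − 2 for some k ≥ 1.
Then L_{k+1} = 3L_k + 4 = 3·(2·3^k − 2) + 4 = 6·3^k − 6 + 4 = 2·3^{k+1} − 2.
So the formula holds for k+1, and by induction L_m = 2·3^m − 2 for all m ≥ 1.

L_m = 2·3^m − 2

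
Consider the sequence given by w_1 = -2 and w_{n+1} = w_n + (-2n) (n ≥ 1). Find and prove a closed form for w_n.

Claim: w_n = -n^2 + n − 2.

Base case: w_1 = -2, and -1^2 + 1 − 2 = -2.
Assume w_k = -k^2 + k − 2.
Then w_{k+1} = w_k + (-2k) = (-k^2 + k − 2) + (-2k) = -k^2 − k − 2,
and -(k+1)^2 + (k+1) − 2 = -k^2 − k − 2.
This completes the inductive step, so w_n = -n^2 + n − 2 for all n ≥ 1.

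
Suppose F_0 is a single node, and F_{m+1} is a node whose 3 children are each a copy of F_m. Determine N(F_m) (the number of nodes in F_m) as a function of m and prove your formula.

Claim: N(F_m) = (3^{m+1} − 1)/2.

Base case: N(F_0) = 1, and (3^{0+1} − 1)/2 = 1.
Assume N(F_r) = (3^{r+1} − 1)/2.
Then N(F_{r+1}) = 1 + 3N(F_r) = 1 + 3·(3^{r+1} − 1)/2 = 1 + (3^{r+2} − 3)/2 = (2 + 3^{r+2} − 3)/2 = (3^{r+2} − 1)/2.
This completes the inductive step, so N(F_m) = (3^{m+1} − 1)/2 for all m ≥ 0.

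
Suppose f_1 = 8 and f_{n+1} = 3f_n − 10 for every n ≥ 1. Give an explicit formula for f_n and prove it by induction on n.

Claim: f_n = 3^n + 5.

Base case: f_1 = 8, and 3^1 + 5 = 3 + 5 = 8.
Assume f_k = 3^k + 5 for some k ≥ 1.
Then f_{k+1} = 3f_k − 10 = 3·(3^k + 5) − 10 = 3^{k+1} + 15 − 10 = 3^{k+1} + 5.
This completes the inductive step, so f_n = 3^n + 5 for all n ≥ 1.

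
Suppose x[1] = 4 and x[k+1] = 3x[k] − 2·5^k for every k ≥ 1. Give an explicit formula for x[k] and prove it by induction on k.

Claim: x[k] = 3·3^k − 5^k.

Base case: x[1] = 4, and 3·3^1 − 5^1 = 9 − 5 = 4.
Assume x[m] = 3·3^m − 5^m for some m ≥ 1.
Then x[m+1] = 3x[m] − 2·5^m = 3·(3·3^m − 5^m) − 2·5^m = 3·3^{m+1} − 3·5^m − 2·5^m = 3·3^{m+1} − 5·5^m = 3·3^{m+1} − 5^{m+1}.
Hence x[k] = 3·3^k − 5^k for every k ≥ 1, by induction.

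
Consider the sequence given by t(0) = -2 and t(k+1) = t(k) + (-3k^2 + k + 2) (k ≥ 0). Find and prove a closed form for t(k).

Claim: t(k) = -k^3 + 2k^2 + k − 2.

Base case: t(0) = -2, and -0^3 + 2·0^2 + 0 − 2 = -2.
Assume t(j) = -j^3 + 2j^2 + j − 2.
Then t(j+1) = t(j) + (-3j^2 + j + 2) = (-j^3 + 2j^2 + j − 2) + (-3j^2 + j + 2) = -j^3 − j^2 + 2j,
and -(j+1)^3 + 2·(j+1)^2 + (j+1) − 2 = -j^3 − j^2 + 2j.
By induction, t(k) = -k^3 + 2k^2 + k − 2 for all k ≥ 0.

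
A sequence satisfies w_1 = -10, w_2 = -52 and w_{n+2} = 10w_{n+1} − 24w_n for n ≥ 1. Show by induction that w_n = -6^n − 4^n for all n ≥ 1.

Base cases: w_1 = -10 and -6^1 − 4^1 = -10; w_2 = -52 and -6^2 − 4^2 = -52.
Assume w_j = -6^j − 4^j for all 1 ≤ j ≤ k, where k ≥ 2.
Then w_{k+1} = 10w_k − 24w_{k−1} = 10·(-6^k − 4^k) − 24·(-6^{k−1} − 4^{k−1}) = -(10·6 − 24)6^{k−1} − (10·4 − 24)4^{k−1} = -36·6^{k−1} − 16·4^{k−1} = -6^{k+1} − 4^{k+1}.
So the formula holds for k+1, and by strong induction w_n = -6^n − 4^n for all n ≥ 1.

w_n = -6^n − 4^n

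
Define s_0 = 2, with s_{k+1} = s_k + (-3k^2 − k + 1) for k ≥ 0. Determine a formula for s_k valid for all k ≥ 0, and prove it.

Claim: s_k = -k^3 + k^2 + k + 2.

Base case: s_0 = 2, and -0^3 + 0^2 + 0 + 2 = 2.
Assume s_r = -r^3 + r^2 + r + 2.
Then s_{r+1} = s_r + (-3r^2 − r + 1) = (-r^3 + r^2 + r + 2) + (-3r^2 − r + 1) = -r^3 − 2r^2 + 3,
and -(r+1)^3 + (r+1)^2 + (r+1) + 2 = -r^3 − 2r^2 + 3.
By induction, s_k = -k^3 + k^2 + k + 2 for all k ≥ 0.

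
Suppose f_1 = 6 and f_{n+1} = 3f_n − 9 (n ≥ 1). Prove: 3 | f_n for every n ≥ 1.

Base case: f_1 = 6 = 3·2, so 3 | f_1.
Assume 3 | f_k, so f_k = 3t for some integer t.
Then f_{k+1} = 3f_k − 9 = 3·(3t) − 9 = 3(3t − 3), so 3 | f_{k+1}.
So the property holds for k+1, and by induction 3 | f_n for all n ≥ 1.

3 | f_n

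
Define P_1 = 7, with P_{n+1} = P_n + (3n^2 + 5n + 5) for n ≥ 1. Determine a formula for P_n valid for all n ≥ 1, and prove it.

Claim: P_n = n^3 + n^2 + 3n + 2.

Base case: P_1 = 7, and 1^3 + 1^2 + 3·1 + 2 = 7.
Assume P_m = m^3 + m^2 + 3m + 2.
Then P_{m+1} = P_m + (3m^2 + 5m + 5) = (m^3 + m^2 + 3m + 2) + (3m^2 + 5m + 5) = m^3 + 4m^2 + 8m + 7,
and (m+1)^3 + (m+1)^2 + 3·(m+1) + 2 = m^3 + 4m^2 + 8m + 7.
This completes the inductive step, so P_n = n^3 + n^2 + 3n + 2 for all n ≥ 1.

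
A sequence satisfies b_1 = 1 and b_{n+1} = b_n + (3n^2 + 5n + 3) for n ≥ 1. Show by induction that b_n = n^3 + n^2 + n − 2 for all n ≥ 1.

Base case: b_1 = 1, and 1^3 + 1^2 + 1 − 2 = 1.
Assume b_j = j^3 + j^2 + j − 2.
Then b_{j+1} = b_j + (3j^2 + 5j + 3) = (j^3 + j^2 + j − 2) + (3j^2 + 5j + 3) = j^3 + 4j^2 + 6j + 1,
and (j+1)^3 + (j+1)^2 + (j+1) − 2 = j^3 + 4j^2 + 6j + 1.
This completes the inductive step, so b_n = n^3 + n^2 + n − 2 for all n ≥ 1.

b_n = n^3 + n^2 + n − 2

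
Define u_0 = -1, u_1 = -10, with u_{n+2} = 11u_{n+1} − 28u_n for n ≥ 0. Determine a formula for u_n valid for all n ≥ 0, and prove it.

Claim: u_n = 4^n − 2·7^n.

Base cases: u_0 = -1 and 4^0 − 2·7^0 = -1; u_1 = -10 and 4^1 − 2·7^1 = -10.
Assume u_j = 4^j − 2·7^j for all 0 ≤ j ≤ r, where r ≥ 1.
Then u_{r+1} = 11u_r − 28u_{r−1} = 11·(4^r − 2·7^r) − 28·(4^{r−1} − 2·7^{r−1}) = (11·4 − 28)4^{r−1} − 2·(11·7 − 28)7^{r−1} = 16·4^{r−1} − 98·7^{r−1} = 4^{r+1} − 2·7^{r+1}.
So the formula holds for r+1, and by strong induction u_n = 4^n − 2·7^n for all n ≥ 0.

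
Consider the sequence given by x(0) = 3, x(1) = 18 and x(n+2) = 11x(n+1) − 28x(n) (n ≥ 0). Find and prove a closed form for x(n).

Claim: x(n) = 4^n + 2·7^n.

Base cases: x(0) = 3 and 4^0 + 2·7^0 = 3; x(1) = 18 and 4^1 + 2·7^1 = 18.
Assume x(j) = 4^j + 2·7^j for all 0 ≤ j ≤ k, where k ≥ 1.
Then x(k+1) = 11x(k) − 28x(k−1) = 11·(4^k + 2·7^k) − 28·(4^{k−1} + 2·7^{k−1}) = (11·4 − 28)4^{k−1} + 2·(11·7 − 28)7^{k−1} = 16·4^{k−1} + 98·7^{k−1} = 4^{k+1} + 2·7^{k+1}.
By strong induction, x(n) = 4^n + 2·7^n for all n ≥ 0.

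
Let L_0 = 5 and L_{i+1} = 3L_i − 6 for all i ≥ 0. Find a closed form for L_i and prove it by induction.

Claim: L_i = 2·3^i + 3.

Base case: L_0 = 5, and 2·3^0 + 3 = 2 + 3 = 5.
Assume L_j = 2·3^j + 3 for some j ≥ 0.
Then L_{j+1} = 3L_j − 6 = 3·(2·3^j + 3) − 6 = 6·3^j + 9 − 6 = 2·3^{j+1} + 3.
This completes the inductive step, so L_i = 2·3^i + 3 for all i ≥ 0.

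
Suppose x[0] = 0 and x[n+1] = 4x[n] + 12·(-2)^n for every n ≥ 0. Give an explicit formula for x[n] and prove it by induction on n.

Claim: x[n] = 2·4^n − 2·(-2)^n.

Base case: x[0] = 0, and 2·4^0 − 2·(-2)^0 = 2 − 2 = 0.
Assume x[j] = 2·4^j − 2·(-2)^j for some j ≥ 0.
Then x[j+1] = 4x[j] + 12·(-2)^j = 4·(2·4^j − 2·(-2)^j) + 12·(-2)^j = 2·4^{j+1} − 8·(-2)^j + 12·(-2)^j = 2·4^{j+1} + 4·(-2)^j = 2·4^{j+1} − 2·(-2)^{j+1}.
Hence x[n] = 2·4^n − 2·(-2)^n for every n ≥ 0, by induction.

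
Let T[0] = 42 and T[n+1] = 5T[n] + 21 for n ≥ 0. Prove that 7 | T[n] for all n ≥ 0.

Base case: T[0] = 42 = 7·6, so 7 | T[0].
Assume 7 | T[j], so T[j] = 7t for some integer t.
Then T[j+1] = 5T[j] + 21 = 5·(7t) + 21 = 7(5t + 3), so 7 | T[j+1].
By induction, 7 | T[n] for all n ≥ 0.

7 | T[n]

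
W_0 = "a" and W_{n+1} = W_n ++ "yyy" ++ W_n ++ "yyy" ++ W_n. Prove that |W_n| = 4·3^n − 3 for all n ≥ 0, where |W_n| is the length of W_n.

Base case: |W_0| = 1, and 4·3^0 − 3 = 1.
Assume |W_j| = 4·3^j − 3.
Then |W_{j+1}| = 3|W_j| + 6 = 3(4·3^j − 3) + 6 = 4·3^{j+1} − 9 + 6 = 4·3^{j+1} − 3.
So the formula holds for j+1, and by induction |W_n| = 4·3^n − 3 for all n ≥ 0.

|W_n| = 4·3^n − 3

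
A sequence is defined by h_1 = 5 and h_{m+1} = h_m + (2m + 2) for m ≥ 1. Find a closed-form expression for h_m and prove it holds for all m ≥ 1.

Claim: h_m = m^2 + m + 3.

Base case: h_1 = 5, and 1^2 + 1 + 3 = 5.
Assume h_k = k^2 + k + 3.
Then h_{k+1} = h_k + (2k + 2) = (k^2 + k + 3) + (2k + 2) = k^2 + 3k + 5,
and (k+1)^2 + (k+1) + 3 = k^2 + 3k + 5.
This completes the inductive step, so h_m = m^2 + m + 3 for all m ≥ 1.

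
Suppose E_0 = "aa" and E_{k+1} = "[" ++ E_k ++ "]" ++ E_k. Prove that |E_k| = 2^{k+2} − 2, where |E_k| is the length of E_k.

Base case: |E_0| = 2, and 2^{0+2} − 2 = 2.
Assume |E_m| = 2^{m+2} − 2.
Then |E_{m+1}| = 1 + |E_m| + 1 + |E_m| = 2|E_m| + 2 = 2(2^{m+2} − 2) + 2 = 2^{m+3} − 4 + 2 = 2^{m+3} − 2.
This completes the inductive step, so |E_k| = 2^{k+2} − 2 for all k ≥ 0.

|E_k| = 2^{k+2} − 2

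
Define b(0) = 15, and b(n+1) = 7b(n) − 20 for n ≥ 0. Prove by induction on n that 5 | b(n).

Base case: b(0) = 15 = 5·3, so 5 | b(0).
Assume 5 | b(m), so b(m) = 5t for some integer t.
Then b(m+1) = 7b(m) − 20 = 7·(5t) − 20 = 5(7t − 4), so 5 | b(m+1).
So the property holds for m+1, and by induction 5 | b(n) for all n ≥ 0.

5 | b(n)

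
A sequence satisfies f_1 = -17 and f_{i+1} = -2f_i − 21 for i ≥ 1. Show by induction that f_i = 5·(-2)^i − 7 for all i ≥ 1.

Base case: f_1 = -17, and 5·(-2)^1 − 7 = -10 − 7 = -17.
Assume f_r = 5·(-2)^r − 7 for some r ≥ 1.
Then f_{r+1} = -2f_r − 21 = -2·(5·(-2)^r − 7) − 21 = -10·(-2)^r + 14 − 21 = 5·(-2)^{r+1} − 7.
So the formula holds for r+1, and by induction f_i = 5·(-2)^i − 7 for all i ≥ 1.

f_i = 5·(-2)^i − 7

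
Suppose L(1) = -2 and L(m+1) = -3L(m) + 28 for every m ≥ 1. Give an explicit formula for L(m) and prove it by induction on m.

Claim: L(m) = 3·(-3)^m + 7.

Base case: L(1) = -2, and 3·(-3)^1 + 7 = -9 + 7 = -2.
Assume L(k) = 3·(-3)^k + 7 for some k ≥ 1.
Then L(k+1) = -3L(k) + 28 = -3·(3·(-3)^k + 7) + 28 = -9·(-3)^k − 21 + 28 = 3·(-3)^{k+1} + 7.
Hence L(m) = 3·(-3)^m + 7 for every m ≥ 1, by induction.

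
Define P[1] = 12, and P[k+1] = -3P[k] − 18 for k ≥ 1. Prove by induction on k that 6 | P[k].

Base case: P[1] = 12 = 6·2, so 6 | P[1].
Assume 6 | P[r], so P[r] = 6t for some integer t.
Then P[r+1] = -3P[r] − 18 = -3·(6t) − 18 = 6(-3t − 3), so 6 | P[r+1].
So the property holds for r+1, and by induction 6 | P[k] for all k ≥ 1.

6 | P[k]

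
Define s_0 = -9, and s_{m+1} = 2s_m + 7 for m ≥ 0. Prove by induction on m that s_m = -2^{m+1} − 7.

Base case: s_0 = -9, and -2^{0+1} − 7 = -2 − 7 = -9.
Assume s_r = -2^{r+1} − 7 for some r ≥ 0.
Then s_{r+1} = 2s_r + 7 = 2·(-2^{r+1} − 7) + 7 = -2^{r+2} − 14 + 7 = -2^{r+2} − 7.
By induction, s_m = -2^{m+1} − 7 for all m ≥ 0.

s_m = -2^{m+1} − 7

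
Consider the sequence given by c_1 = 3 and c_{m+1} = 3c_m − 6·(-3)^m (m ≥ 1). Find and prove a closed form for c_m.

Claim: c_m = 2·3^m + (-3)^m.

Base case: c_1 = 3, and 2·3^1 + (-3)^1 = 6 − 3 = 3.
Assume c_k = 2·3^k + (-3)^k for some k ≥ 1.
Then c_{k+1} = 3c_k − 6·(-3)^k = 3·(2·3^k + (-3)^k) − 6·(-3)^k = 2·3^{k+1} + 3·(-3)^k − 6·(-3)^k = 2·3^{k+1} − 3·(-3)^k = 2·3^{k+1} + (-3)^{k+1}.
So the formula holds for k+1, and by induction c_m = 2·3^m + (-3)^m for all m ≥ 1.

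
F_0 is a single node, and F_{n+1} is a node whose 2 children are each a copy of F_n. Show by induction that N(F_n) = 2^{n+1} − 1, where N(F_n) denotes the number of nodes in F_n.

Base case: N(F_0) = 1, and 2^{0+1} − 1 = 1.
Assume N(F_k) = 2^{k+1} − 1.
Then N(F_{k+1}) = 1 + 2N(F_k) = 1 + 2(2^{k+1} − 1) = 2^{k+2} − 2 + 1 = 2^{k+2} − 1.
This completes the inductive step, so N(F_n) = 2^{n+1} − 1 for all n ≥ 0.

N(F_n) = 2^{n+1} − 1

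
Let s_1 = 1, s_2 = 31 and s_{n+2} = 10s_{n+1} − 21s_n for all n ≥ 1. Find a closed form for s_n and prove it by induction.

Claim: s_n = 7^n − 2·3^n.

Base cases: s_1 = 1 and 7^1 − 2·3^1 = 1; s_2 = 31 and 7^2 − 2·3^2 = 31.
Assume s_j = 7^j − 2·3^j for all 1 ≤ j ≤ r, where r ≥ 2.
Then s_{r+1} = 10s_r − 21s_{r−1} = 10·(7^r − 2·3^r) − 21·(7^{r−1} − 2·3^{r−1}) = (10·7 − 21)7^{r−1} − 2·(10·3 − 21)3^{r−1} = 49·7^{r−1} − 18·3^{r−1} = 7^{r+1} − 2·3^{r+1}.
This completes the inductive step, so s_n = 7^n − 2·3^n for all n ≥ 1.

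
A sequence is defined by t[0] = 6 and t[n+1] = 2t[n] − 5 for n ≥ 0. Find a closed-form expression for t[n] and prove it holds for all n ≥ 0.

Claim: t[n] = 2^n + 5.

Base case: t[0] = 6, and 2^0 + 5 = 1 + 5 = 6.
Assume t[m] = 2^m + 5 for some m ≥ 0.
Then t[m+1] = 2t[m] − 5 = 2·(2^m + 5) − 5 = 2^{m+1} + 10 − 5 = 2^{m+1} + 5.
By induction, t[n] = 2^n + 5 for all n ≥ 0.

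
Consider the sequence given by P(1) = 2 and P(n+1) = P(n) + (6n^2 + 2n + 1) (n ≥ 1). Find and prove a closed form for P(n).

Claim: P(n) = 2n^3 − 2n^2 + n + 1.

Base case: P(1) = 2, and 2·1^3 − 2·1^2 + 1 + 1 = 2.
Assume P(m) = 2m^3 − 2m^2 + m + 1.
Then P(m+1) = P(m) + (6m^2 + 2m + 1) = (2m^3 − 2m^2 + m + 1) + (6m^2 + 2m + 1) = 2m^3 + 4m^2 + 3m + 2,
and 2·(m+1)^3 − 2·(m+1)^2 + (m+1) + 1 = 2m^3 + 4m^2 + 3m + 2.
This completes the inductive step, so P(n) = 2n^3 − 2n^2 + n + 1 for all n ≥ 1.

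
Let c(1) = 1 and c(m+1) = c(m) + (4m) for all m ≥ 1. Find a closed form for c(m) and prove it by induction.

Claim: c(m) = 2m^2 − 2m + 1.

Base case: c(1) = 1, and 2·1^2 − 2·1 + 1 = 1.
Assume c(k) = 2k^2 − 2k + 1.
Then c(k+1) = c(k) + (4k) = (2k^2 − 2k + 1) + (4k) = 2k^2 + 2k + 1,
and 2·(k+1)^2 − 2·(k+1) + 1 = 2k^2 + 2k + 1.
By induction, c(m) = 2m^2 − 2m + 1 for all m ≥ 1.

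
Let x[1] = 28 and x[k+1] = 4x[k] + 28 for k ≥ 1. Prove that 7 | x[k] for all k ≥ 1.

Base case: x[1] = 28 = 7·4, so 7 | x[1].
Assume 7 | x[m], so x[m] = 7t for some integer t.
Then x[m+1] = 4x[m] + 28 = 4·(7t) + 28 = 7(4t + 4), so 7 | x[m+1].
By induction, 7 | x[k] for all k ≥ 1.

7 | x[k]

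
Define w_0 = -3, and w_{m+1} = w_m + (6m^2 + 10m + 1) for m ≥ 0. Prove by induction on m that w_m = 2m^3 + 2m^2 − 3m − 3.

Base case: w_0 = -3, and 2·0^3 + 2·0^2 − 3·0 − 3 = -3.
Assume w_k = 2k^3 + 2k^2 − 3k − 3.
Then w_{k+1} = w_k + (6k^2 + 10k + 1) = (2k^3 + 2k^2 − 3k − 3) + (6k^2 + 10k + 1) = 2k^3 + 8k^2 + 7k − 2,
and 2·(k+1)^3 + 2·(k+1)^2 − 3·(k+1) − 3 = 2k^3 + 8k^2 + 7k − 2.
This completes the inductive step, so w_m = 2m^3 + 2m^2 − 3m − 3 for all m ≥ 0.

w_m = 2m^3 + 2m^2 − 3m − 3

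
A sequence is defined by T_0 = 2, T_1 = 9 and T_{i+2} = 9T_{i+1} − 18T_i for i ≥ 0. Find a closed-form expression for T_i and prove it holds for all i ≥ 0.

Claim: T_i = 6^i + 3^i.

Base cases: T_0 = 2 and 6^0 + 3^0 = 2; T_1 = 9 and 6^1 + 3^1 = 9.
Assume T_t = 6^t + 3^t for all 0 ≤ t ≤ j, where j ≥ 1.
Then T_{j+1} = 9T_j − 18T_{j−1} = 9·(6^j + 3^j) − 18·(6^{j−1} + 3^{j−1}) = (9·6 − 18)6^{j−1} + (9·3 − 18)3^{j−1} = 36·6^{j−1} + 9·3^{j−1} = 6^{j+1} + 3^{j+1}.
This completes the inductive step, so T_i = 6^i + 3^i for all i ≥ 0.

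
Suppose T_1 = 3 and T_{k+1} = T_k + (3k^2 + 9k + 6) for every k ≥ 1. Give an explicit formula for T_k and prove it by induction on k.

Claim: T_k = k^3 + 3k^2 + 2k − 3.

Base case: T_1 = 3, and 1^3 + 3·1^2 + 2·1 − 3 = 3.
Assume T_m = m^3 + 3m^2 + 2m − 3.
Then T_{m+1} = T_m + (3m^2 + 9m + 6) = (m^3 + 3m^2 + 2m − 3) + (3m^2 + 9m + 6) = m^3 + 6m^2 + 11m + 3,
and (m+1)^3 + 3·(m+1)^2 + 2·(m+1) − 3 = m^3 + 6m^2 + 11m + 3.
By induction, T_k = k^3 + 3k^2 + 2k − 3 for all k ≥ 1.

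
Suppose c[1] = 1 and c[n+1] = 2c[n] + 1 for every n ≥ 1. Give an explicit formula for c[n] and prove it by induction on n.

Claim: c[n] = 2^n − 1.

Base case: c[1] = 1, and 2^1 − 1 = 2 − 1 = 1.
Assume c[k] = 2^k − 1 for some k ≥ 1.
Then c[k+1] = 2c[k] + 1 = 2·(2^k − 1) + 1 = 2^{k+1} − 2 + 1 = 2^{k+1} − 1.
This completes the inductive step, so c[n] = 2^n − 1 for all n ≥ 1.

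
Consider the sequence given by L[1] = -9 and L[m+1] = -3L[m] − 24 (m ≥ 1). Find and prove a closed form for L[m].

Claim: L[m] = (-3)^m − 6.

Base case: L[1] = -9, and (-3)^1 − 6 = -3 − 6 = -9.
Assume L[k] = (-3)^k − 6 for some k ≥ 1.
Then L[k+1] = -3L[k] − 24 = -3·((-3)^k − 6) − 24 = -3·(-3)^k + 18 − 24 = (-3)^{k+1} − 6.
This completes the inductive step, so L[m] = (-3)^m − 6 for all m ≥ 1.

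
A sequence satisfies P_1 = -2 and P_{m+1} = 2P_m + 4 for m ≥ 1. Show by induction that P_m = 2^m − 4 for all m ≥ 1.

Base case: P_1 = -2, and 2^1 − 4 = 2 − 4 = -2.
Assume P_r = 2^r − 4 for some r ≥ 1.
Then P_{r+1} = 2P_r + 4 = 2·(2^r − 4) + 4 = 2^{r+1} − 8 + 4 = 2^{r+1} − 4.
Hence P_m = 2^m − 4 for every m ≥ 1, by induction.

P_m = 2^m − 4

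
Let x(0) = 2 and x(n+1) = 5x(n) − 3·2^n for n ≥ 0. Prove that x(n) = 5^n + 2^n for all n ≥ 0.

Base case: x(0) = 2, and 5^0 + 2^0 = 1 + 1 = 2.
Assume x(j) = 5^j + 2^j for some j ≥ 0.
Then x(j+1) = 5x(j) − 3·2^j = 5·(5^j + 2^j) − 3·2^j = 5^{j+1} + 5·2^j − 3·2^j = 5^{j+1} + 2·2^j = 5^{j+1} + 2^{j+1}.
By induction, x(n) = 5^n + 2^n for all n ≥ 0.

x(n) = 5^n + 2^n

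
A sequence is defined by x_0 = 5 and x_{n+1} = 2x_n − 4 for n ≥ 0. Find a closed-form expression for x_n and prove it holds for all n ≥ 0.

Claim: x_n = 2^n + 4.

Base case: x_0 = 5, and 2^0 + 4 = 1 + 4 = 5.
Assume x_r = 2^r + 4 for some r ≥ 0.
Then x_{r+1} = 2x_r − 4 = 2·(2^r + 4) − 4 = 2^{r+1} + 8 − 4 = 2^{r+1} + 4.
This completes the inductive step, so x_n = 2^n + 4 for all n ≥ 0.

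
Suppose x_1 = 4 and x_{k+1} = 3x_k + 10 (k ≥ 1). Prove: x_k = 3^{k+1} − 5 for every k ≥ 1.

Base case: x_1 = 4, and 3^{1+1} − 5 = 9 − 5 = 4.
Assume x_m = 3^{m+1} − 5 for some m ≥ 1.
Then x_{m+1} = 3x_m + 10 = 3·(3^{m+1} − 5) + 10 = 3^{m+2} − 15 + 10 = 3^{m+2} − 5.
Hence x_k = 3^{k+1} − 5 for every k ≥ 1, by induction.

x_k = 3^{k+1} − 5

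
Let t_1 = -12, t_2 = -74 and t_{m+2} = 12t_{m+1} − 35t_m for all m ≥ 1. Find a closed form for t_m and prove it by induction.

Claim: t_m = -5^m − 7^m.

Base cases: t_1 = -12 and -5^1 − 7^1 = -12; t_2 = -74 and -5^2 − 7^2 = -74.
Assume t_i = -5^i − 7^i for all 1 ≤ i ≤ j, where j ≥ 2.
Then t_{j+1} = 12t_j − 35t_{j−1} = 12·(-5^j − 7^j) − 35·(-5^{j−1} − 7^{j−1}) = -(12·5 − 35)5^{j−1} − (12·7 − 35)7^{j−1} = -25·5^{j−1} − 49·7^{j−1} = -5^{j+1} − 7^{j+1}.
This completes the inductive step, so t_m = -5^m − 7^m for all m ≥ 1.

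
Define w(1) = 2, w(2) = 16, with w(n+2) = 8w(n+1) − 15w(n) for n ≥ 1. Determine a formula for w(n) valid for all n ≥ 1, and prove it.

Claim: w(n) = -3^n + 5^n.

Base cases: w(1) = 2 and -3^1 + 5^1 = 2; w(2) = 16 and -3^2 + 5^2 = 16.
Assume w(i) = -3^i + 5^i for all 1 ≤ i ≤ j, where j ≥ 2.
Then w(j+1) = 8w(j) − 15w(j−1) = 8·(-3^j + 5^j) − 15·(-3^{j−1} + 5^{j−1}) = -(8·3 − 15)3^{j−1} + (8·5 − 15)5^{j−1} = -9·3^{j−1} + 25·5^{j−1} = -3^{j+1} + 5^{j+1}.
Hence w(n) = -3^n + 5^n for every n ≥ 1, by strong induction.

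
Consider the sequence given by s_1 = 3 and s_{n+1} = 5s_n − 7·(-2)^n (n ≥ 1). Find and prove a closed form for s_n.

Claim: s_n = 5^n + (-2)^n.

Base case: s_1 = 3, and 5^1 + (-2)^1 = 5 − 2 = 3.
Assume s_j = 5^j + (-2)^j for some j ≥ 1.
Then s_{j+1} = 5s_j − 7·(-2)^j = 5·(5^j + (-2)^j) − 7·(-2)^j = 5^{j+1} + 5·(-2)^j − 7·(-2)^j = 5^{j+1} − 2·(-2)^j = 5^{j+1} + (-2)^{j+1}.
Hence s_n = 5^n + (-2)^n for every n ≥ 1, by induction.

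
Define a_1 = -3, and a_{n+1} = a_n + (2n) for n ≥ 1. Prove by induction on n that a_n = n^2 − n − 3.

Base case: a_1 = -3, and 1^2 − 1 − 3 = -3.
Assume a_m = m^2 − m − 3.
Then a_{m+1} = a_m + (2m) = (m^2 − m − 3) + (2m) = m^2 + m − 3,
and (m+1)^2 − (m+1) − 3 = m^2 + m − 3.
This completes the inductive step, so a_n = n^2 − n − 3 for all n ≥ 1.

a_n = n^2 − n − 3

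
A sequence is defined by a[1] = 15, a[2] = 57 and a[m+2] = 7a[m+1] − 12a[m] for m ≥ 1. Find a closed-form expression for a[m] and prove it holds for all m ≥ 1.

Claim: a[m] = 3·4^m + 3^m.

Base cases: a[1] = 15 and 3·4^1 + 3^1 = 15; a[2] = 57 and 3·4^2 + 3^2 = 57.
Assume a[i] = 3·4^i + 3^i for all 1 ≤ i ≤ j, where j ≥ 2.
Then a[j+1] = 7a[j] − 12a[j−1] = 7·(3·4^j + 3^j) − 12·(3·4^{j−1} + 3^{j−1}) = 3·(7·4 − 12)4^{j−1} + (7·3 − 12)3^{j−1} = 48·4^{j−1} + 9·3^{j−1} = 3·4^{j+1} + 3^{j+1}.
Hence a[m] = 3·4^m + 3^m for every m ≥ 1, by strong induction.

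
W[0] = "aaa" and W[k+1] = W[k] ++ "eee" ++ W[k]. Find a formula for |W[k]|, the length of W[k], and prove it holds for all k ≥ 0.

Claim: |W[k]| = 6·2^k − 3.

Base case: |W[0]| = 3, and 6·2^0 − 3 = 3.
Assume |W[r]| = 6·2^r − 3.
Then |W[r+1]| = |W[r]| + 3 + |W[r]| = 2|W[r]| + 3 = 2(6·2^r − 3) + 3 = 6·2^{r+1} − 6 + 3 = 6·2^{r+1} − 3.
This completes the inductive step, so |W[k]| = 6·2^k − 3 for all k ≥ 0.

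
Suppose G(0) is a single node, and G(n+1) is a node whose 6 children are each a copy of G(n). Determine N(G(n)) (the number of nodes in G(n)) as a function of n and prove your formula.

Claim: N(G(n)) = (6^{n+1} − 1)/5.

Base case: N(G(0)) = 1, and (6^{0+1} − 1)/5 = 1.
Assume N(G(m)) = (6^{m+1} − 1)/5.
Then N(G(m+1)) = 1 + 6N(G(m)) = 1 + 6·(6^{m+1} − 1)/5 = 1 + (6^{m+2} − 6)/5 = (5 + 6^{m+2} − 6)/5 = (6^{m+2} − 1)/5.
Hence N(G(n)) = (6^{n+1} − 1)/5 for every n ≥ 0, by induction.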